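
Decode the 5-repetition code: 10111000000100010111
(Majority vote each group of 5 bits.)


Groups: 10111, 00000, 01000, 10111
Majority votes: 1001

1001


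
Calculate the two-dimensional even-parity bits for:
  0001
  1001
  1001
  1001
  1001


Row parities: 10000
Column parities: 0001

Row P: 10000, Col P: 0001, Corner: 1


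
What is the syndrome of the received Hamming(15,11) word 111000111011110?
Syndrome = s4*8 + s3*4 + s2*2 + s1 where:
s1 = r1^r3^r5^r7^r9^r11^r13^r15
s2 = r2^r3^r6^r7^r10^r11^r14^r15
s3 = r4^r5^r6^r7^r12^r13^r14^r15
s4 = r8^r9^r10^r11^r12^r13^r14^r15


s1=0, s2=1, s3=0, s4=0

Syndrome = 2 (error at position 2)


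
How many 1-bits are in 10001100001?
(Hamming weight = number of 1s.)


Counting 1s in 10001100001

4


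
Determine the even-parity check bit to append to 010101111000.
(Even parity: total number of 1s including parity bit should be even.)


Number of 1s in data: 6
Parity bit: 0

0


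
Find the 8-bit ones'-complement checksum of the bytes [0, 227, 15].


Sum = 242 mod 256 = 242
Complement = 13

13


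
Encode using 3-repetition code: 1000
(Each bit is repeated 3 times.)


Each bit -> 3 copies

111000000000


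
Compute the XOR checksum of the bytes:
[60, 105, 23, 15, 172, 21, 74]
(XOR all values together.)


XOR chain: 60 ^ 105 ^ 23 ^ 15 ^ 172 ^ 21 ^ 74 = 190

190


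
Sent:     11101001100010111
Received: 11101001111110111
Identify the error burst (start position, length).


XOR: 00000000011100000

Burst at position 9, length 3


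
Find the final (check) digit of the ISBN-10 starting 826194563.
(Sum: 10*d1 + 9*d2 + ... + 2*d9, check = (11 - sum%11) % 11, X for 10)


Weighted sum: 271
271 mod 11 = 7

Check digit: 4


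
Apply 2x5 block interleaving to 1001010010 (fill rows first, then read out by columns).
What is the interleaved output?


Matrix:
  10010
  10010
Read columns: 1100001100

1100001100


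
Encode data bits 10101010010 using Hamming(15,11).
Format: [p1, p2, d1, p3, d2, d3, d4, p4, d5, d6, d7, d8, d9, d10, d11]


Parity bits: p1=1, p2=0, p3=0, p4=1

101001011010010


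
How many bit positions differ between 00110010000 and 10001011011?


XOR: 10111001011
Count of 1s: 7

7


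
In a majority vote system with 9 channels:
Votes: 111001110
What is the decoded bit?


Ones: 6 out of 9
Threshold: 5

1 (6/9 voted 1)


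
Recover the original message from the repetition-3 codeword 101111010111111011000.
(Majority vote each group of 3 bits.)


Groups: 101, 111, 010, 111, 111, 011, 000
Majority votes: 1101110

1101110


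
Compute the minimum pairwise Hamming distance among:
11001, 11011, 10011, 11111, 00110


Comparing all pairs, minimum distance: 1
Can detect 0 errors, correct 0 errors

1


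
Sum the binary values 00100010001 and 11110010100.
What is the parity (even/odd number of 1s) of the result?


00100010001 = 273
11110010100 = 1940
Sum = 2213 = 100010100101
1s count = 5

odd parity (5 ones in 100010100101)


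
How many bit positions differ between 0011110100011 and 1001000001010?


XOR: 1010110101001
Count of 1s: 7

7


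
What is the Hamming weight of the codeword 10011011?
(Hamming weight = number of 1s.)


Counting 1s in 10011011

5


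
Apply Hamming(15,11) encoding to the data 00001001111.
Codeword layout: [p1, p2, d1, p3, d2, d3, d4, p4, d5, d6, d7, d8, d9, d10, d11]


Parity bits: p1=1, p2=0, p3=0, p4=1

100000011001111


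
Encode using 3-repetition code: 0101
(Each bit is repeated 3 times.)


Each bit -> 3 copies

000111000111


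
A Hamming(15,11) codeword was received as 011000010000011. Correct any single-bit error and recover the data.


Syndrome = 8: error at position 8

Data: 10000000011 (corrected bit 8)


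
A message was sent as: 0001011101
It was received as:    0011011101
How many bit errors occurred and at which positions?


XOR: 0010000000

1 error(s) at position(s): 2


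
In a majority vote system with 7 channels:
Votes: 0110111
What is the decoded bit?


Ones: 5 out of 7
Threshold: 4

1 (5/7 voted 1)


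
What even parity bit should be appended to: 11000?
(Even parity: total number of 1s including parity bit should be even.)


Number of 1s in data: 2
Parity bit: 0

0


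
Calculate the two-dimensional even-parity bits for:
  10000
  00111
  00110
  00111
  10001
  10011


Row parities: 110101
Column parities: 10100

Row P: 110101, Col P: 10100, Corner: 0


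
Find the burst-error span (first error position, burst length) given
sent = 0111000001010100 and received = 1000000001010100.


XOR: 1111000000000000

Burst at position 0, length 4


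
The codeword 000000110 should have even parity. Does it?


Number of 1s: 2

Yes, parity is correct (2 ones)


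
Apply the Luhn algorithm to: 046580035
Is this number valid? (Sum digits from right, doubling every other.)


Luhn sum = 34
34 mod 10 = 4

Invalid (Luhn sum mod 10 = 4)


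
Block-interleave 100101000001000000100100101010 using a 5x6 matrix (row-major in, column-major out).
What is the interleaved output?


Matrix:
  100101
  000001
  000000
  100100
  101010
Read columns: 100110000000001100100000111000

100110000000001100100000111000


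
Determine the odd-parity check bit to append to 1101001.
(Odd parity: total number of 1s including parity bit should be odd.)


Number of 1s in data: 4
Parity bit: 1

1


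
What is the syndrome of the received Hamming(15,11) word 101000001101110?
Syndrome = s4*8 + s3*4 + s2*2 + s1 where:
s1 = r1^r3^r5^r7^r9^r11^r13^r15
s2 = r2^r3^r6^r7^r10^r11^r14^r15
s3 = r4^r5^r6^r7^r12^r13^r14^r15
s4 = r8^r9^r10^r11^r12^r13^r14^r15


s1=0, s2=1, s3=1, s4=1

Syndrome = 14 (error at position 14)


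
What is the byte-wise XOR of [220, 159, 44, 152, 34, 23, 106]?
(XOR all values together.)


XOR chain: 220 ^ 159 ^ 44 ^ 152 ^ 34 ^ 23 ^ 106 = 168

168


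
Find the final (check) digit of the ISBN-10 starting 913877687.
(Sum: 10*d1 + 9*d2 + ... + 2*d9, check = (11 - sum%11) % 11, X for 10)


Weighted sum: 318
318 mod 11 = 10

Check digit: 1


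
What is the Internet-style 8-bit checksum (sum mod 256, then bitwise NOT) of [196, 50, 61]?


Sum = 307 mod 256 = 51
Complement = 204

204


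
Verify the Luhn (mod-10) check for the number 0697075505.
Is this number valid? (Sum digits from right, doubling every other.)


Luhn sum = 40
40 mod 10 = 0

Valid (Luhn sum mod 10 = 0)


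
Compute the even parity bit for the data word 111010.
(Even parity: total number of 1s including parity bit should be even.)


Number of 1s in data: 4
Parity bit: 0

0


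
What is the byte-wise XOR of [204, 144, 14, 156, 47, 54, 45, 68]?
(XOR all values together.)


XOR chain: 204 ^ 144 ^ 14 ^ 156 ^ 47 ^ 54 ^ 45 ^ 68 = 190

190


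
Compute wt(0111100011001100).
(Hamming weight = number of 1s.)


Counting 1s in 0111100011001100

8


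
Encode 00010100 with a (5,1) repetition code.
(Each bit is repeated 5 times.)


Each bit -> 5 copies

0000000000000001111100000111110000000000


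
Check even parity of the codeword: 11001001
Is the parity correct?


Number of 1s: 4

Yes, parity is correct (4 ones)


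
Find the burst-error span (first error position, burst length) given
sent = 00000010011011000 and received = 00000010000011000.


XOR: 00000000011000000

Burst at position 9, length 2


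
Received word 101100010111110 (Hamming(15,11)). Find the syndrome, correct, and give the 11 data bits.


Syndrome = 0: no error detected

Data: 10000111110 (no errors)


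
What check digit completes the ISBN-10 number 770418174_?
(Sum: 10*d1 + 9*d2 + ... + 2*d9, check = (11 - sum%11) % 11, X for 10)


Weighted sum: 240
240 mod 11 = 9

Check digit: 2


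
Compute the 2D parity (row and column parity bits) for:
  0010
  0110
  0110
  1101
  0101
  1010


Row parities: 100100
Column parities: 0000

Row P: 100100, Col P: 0000, Corner: 0


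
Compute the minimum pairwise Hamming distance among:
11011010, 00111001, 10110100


Comparing all pairs, minimum distance: 4
Can detect 3 errors, correct 1 errors

4


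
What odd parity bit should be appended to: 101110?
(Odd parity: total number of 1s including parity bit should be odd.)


Number of 1s in data: 4
Parity bit: 1

1


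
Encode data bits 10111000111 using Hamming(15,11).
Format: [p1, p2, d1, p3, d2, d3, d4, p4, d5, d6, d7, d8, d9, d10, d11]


Parity bits: p1=1, p2=1, p3=1, p4=0

111101101000111


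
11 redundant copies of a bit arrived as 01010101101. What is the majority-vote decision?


Ones: 6 out of 11
Threshold: 6

1 (6/11 voted 1)


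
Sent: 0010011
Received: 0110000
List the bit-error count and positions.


XOR: 0100011

3 error(s) at position(s): 1, 5, 6


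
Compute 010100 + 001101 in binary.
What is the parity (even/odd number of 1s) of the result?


010100 = 20
001101 = 13
Sum = 33 = 100001
1s count = 2

even parity (2 ones in 100001)


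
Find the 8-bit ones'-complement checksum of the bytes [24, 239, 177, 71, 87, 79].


Sum = 677 mod 256 = 165
Complement = 90

90


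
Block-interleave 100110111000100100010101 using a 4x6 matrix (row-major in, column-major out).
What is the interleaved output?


Matrix:
  100110
  111000
  100100
  010101
Read columns: 111001010100101110000001

111001010100101110000001


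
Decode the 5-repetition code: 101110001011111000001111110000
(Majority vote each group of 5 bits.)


Groups: 10111, 00010, 11111, 00000, 11111, 10000
Majority votes: 101010

101010


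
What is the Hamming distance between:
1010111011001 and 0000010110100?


XOR: 1010101101101
Count of 1s: 8

8


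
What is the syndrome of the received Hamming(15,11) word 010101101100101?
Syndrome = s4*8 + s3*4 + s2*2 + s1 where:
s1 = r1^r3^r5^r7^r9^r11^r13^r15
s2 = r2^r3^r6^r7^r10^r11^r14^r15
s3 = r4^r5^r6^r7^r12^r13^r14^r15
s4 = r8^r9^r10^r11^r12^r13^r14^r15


s1=0, s2=1, s3=1, s4=0

Syndrome = 6 (error at position 6)


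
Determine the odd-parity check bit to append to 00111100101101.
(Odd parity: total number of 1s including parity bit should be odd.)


Number of 1s in data: 8
Parity bit: 1

1


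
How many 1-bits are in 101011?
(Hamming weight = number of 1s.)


Counting 1s in 101011

4


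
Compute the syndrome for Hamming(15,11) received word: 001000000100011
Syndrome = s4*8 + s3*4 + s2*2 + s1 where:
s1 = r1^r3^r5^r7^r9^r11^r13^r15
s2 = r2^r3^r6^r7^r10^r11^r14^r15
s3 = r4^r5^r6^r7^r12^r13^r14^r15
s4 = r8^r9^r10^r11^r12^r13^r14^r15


s1=0, s2=0, s3=0, s4=1

Syndrome = 8 (error at position 8)


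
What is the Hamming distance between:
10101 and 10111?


XOR: 00010
Count of 1s: 1

1


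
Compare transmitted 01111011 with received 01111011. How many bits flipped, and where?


XOR: 00000000

0 errors (received matches sent)


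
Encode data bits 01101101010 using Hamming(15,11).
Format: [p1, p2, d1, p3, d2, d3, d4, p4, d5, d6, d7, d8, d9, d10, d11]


Parity bits: p1=0, p2=1, p3=0, p4=0

010011001101010


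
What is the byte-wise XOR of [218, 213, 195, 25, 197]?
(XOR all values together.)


XOR chain: 218 ^ 213 ^ 195 ^ 25 ^ 197 = 16

16


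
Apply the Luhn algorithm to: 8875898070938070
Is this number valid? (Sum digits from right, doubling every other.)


Luhn sum = 77
77 mod 10 = 7

Invalid (Luhn sum mod 10 = 7)


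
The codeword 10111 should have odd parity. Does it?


Number of 1s: 4

No, parity error (4 ones)


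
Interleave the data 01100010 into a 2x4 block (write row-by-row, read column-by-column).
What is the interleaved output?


Matrix:
  0110
  0010
Read columns: 00101100

00101100


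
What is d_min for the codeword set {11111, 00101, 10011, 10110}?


Comparing all pairs, minimum distance: 2
Can detect 1 errors, correct 0 errors

2


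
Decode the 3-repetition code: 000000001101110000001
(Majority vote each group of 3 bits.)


Groups: 000, 000, 001, 101, 110, 000, 001
Majority votes: 0001100

0001100


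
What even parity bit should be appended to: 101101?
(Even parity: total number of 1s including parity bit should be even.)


Number of 1s in data: 4
Parity bit: 0

0


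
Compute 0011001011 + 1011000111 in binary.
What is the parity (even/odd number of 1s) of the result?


0011001011 = 203
1011000111 = 711
Sum = 914 = 1110010010
1s count = 5

odd parity (5 ones in 1110010010)


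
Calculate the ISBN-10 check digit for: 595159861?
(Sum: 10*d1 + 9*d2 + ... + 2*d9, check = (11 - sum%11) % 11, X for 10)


Weighted sum: 305
305 mod 11 = 8

Check digit: 3


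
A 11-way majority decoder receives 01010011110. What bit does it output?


Ones: 6 out of 11
Threshold: 6

1 (6/11 voted 1)


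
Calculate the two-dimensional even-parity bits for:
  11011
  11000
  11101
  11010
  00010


Row parities: 00011
Column parities: 00110

Row P: 00011, Col P: 00110, Corner: 0


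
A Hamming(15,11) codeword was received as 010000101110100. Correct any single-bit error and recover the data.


Syndrome = 0: no error detected

Data: 00011110100 (no errors)


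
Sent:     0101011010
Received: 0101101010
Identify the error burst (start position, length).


XOR: 0000110000

Burst at position 4, length 2


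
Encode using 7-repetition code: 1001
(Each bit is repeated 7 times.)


Each bit -> 7 copies

1111111000000000000001111111


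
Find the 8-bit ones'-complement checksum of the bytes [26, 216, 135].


Sum = 377 mod 256 = 121
Complement = 134

134


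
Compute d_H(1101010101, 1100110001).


XOR: 0001100100
Count of 1s: 3

3


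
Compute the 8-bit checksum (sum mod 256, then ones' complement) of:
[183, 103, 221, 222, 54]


Sum = 783 mod 256 = 15
Complement = 240

240


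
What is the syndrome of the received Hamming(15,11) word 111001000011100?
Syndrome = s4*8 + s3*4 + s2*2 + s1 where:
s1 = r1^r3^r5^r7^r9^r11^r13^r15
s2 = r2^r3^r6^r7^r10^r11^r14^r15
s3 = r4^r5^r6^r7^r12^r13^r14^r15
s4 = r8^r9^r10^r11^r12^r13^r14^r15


s1=0, s2=0, s3=1, s4=1

Syndrome = 12 (error at position 12)


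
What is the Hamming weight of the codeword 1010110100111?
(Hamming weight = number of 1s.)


Counting 1s in 1010110100111

8


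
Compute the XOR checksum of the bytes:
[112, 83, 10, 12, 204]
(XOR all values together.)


XOR chain: 112 ^ 83 ^ 10 ^ 12 ^ 204 = 233

233


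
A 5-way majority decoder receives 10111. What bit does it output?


Ones: 4 out of 5
Threshold: 3

1 (4/5 voted 1)


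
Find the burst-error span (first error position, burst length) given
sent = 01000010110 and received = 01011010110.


XOR: 00011000000

Burst at position 3, length 2


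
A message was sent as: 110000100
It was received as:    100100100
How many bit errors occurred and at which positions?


XOR: 010100000

2 error(s) at position(s): 1, 3


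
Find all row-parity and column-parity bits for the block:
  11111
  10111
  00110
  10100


Row parities: 1000
Column parities: 11010

Row P: 1000, Col P: 11010, Corner: 1


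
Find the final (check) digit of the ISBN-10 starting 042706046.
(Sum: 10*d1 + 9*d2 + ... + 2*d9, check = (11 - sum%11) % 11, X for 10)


Weighted sum: 155
155 mod 11 = 1

Check digit: X


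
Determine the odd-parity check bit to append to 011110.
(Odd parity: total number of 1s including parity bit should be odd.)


Number of 1s in data: 4
Parity bit: 1

1


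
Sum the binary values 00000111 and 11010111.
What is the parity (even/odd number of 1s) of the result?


00000111 = 7
11010111 = 215
Sum = 222 = 11011110
1s count = 6

even parity (6 ones in 11011110)


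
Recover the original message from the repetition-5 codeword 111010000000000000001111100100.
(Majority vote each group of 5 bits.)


Groups: 11101, 00000, 00000, 00000, 11111, 00100
Majority votes: 100010

100010


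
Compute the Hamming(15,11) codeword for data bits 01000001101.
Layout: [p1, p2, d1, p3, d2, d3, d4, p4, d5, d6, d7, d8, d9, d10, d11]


Parity bits: p1=1, p2=1, p3=0, p4=1

110010010001101


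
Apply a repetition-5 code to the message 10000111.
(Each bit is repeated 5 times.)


Each bit -> 5 copies

1111100000000000000000000111111111111111


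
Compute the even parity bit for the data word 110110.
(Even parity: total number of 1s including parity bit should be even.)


Number of 1s in data: 4
Parity bit: 0

0


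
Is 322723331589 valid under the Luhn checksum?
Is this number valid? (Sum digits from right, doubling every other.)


Luhn sum = 58
58 mod 10 = 8

Invalid (Luhn sum mod 10 = 8)


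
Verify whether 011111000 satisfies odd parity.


Number of 1s: 5

Yes, parity is correct (5 ones)


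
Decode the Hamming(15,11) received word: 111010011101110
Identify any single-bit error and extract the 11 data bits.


Syndrome = 1: error at position 1

Data: 11001101110 (corrected bit 1)


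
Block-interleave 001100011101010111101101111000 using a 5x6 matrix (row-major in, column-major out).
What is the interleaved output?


Matrix:
  001100
  011101
  010111
  101101
  111000
Read columns: 000110110111011111100010001110

000110110111011111100010001110


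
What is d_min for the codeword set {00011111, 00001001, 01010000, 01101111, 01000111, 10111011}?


Comparing all pairs, minimum distance: 2
Can detect 1 errors, correct 0 errors

2


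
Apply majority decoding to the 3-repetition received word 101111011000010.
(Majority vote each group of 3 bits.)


Groups: 101, 111, 011, 000, 010
Majority votes: 11100

11100


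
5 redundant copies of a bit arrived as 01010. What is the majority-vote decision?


Ones: 2 out of 5
Threshold: 3

0 (2/5 voted 1)


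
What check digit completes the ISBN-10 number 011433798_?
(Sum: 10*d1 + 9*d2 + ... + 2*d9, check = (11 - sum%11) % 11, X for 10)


Weighted sum: 149
149 mod 11 = 6

Check digit: 5


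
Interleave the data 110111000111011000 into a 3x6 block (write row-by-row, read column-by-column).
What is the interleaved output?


Matrix:
  110111
  000111
  011000
Read columns: 100101001110110110

100101001110110110


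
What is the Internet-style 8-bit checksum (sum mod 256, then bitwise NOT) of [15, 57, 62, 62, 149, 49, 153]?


Sum = 547 mod 256 = 35
Complement = 220

220


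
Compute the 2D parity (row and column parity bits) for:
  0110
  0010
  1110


Row parities: 011
Column parities: 1010

Row P: 011, Col P: 1010, Corner: 0


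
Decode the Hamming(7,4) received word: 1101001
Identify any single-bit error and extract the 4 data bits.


Syndrome = 0: no error detected

Data: 0001 (no errors)


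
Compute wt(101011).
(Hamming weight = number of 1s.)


Counting 1s in 101011

4


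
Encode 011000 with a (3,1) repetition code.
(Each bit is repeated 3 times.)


Each bit -> 3 copies

000111111000000000


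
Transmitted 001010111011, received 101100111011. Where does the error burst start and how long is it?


XOR: 100110000000

Burst at position 0, length 5


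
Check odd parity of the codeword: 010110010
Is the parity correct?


Number of 1s: 4

No, parity error (4 ones)


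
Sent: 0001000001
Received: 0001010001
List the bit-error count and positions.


XOR: 0000010000

1 error(s) at position(s): 5


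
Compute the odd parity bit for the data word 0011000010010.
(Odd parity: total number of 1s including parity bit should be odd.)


Number of 1s in data: 4
Parity bit: 1

1


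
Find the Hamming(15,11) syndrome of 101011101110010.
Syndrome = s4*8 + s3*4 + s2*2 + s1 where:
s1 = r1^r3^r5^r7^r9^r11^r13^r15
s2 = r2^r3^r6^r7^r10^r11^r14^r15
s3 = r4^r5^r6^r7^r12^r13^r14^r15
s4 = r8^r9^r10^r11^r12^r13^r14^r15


s1=0, s2=0, s3=0, s4=0

Syndrome = 0 (no error)


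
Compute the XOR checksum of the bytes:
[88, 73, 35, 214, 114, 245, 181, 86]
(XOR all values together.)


XOR chain: 88 ^ 73 ^ 35 ^ 214 ^ 114 ^ 245 ^ 181 ^ 86 = 128

128


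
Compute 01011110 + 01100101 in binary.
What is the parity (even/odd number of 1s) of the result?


01011110 = 94
01100101 = 101
Sum = 195 = 11000011
1s count = 4

even parity (4 ones in 11000011)


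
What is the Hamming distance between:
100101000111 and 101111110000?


XOR: 001010110111
Count of 1s: 7

7


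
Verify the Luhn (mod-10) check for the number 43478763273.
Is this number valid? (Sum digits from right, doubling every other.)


Luhn sum = 54
54 mod 10 = 4

Invalid (Luhn sum mod 10 = 4)


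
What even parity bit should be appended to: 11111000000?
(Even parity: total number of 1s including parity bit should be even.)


Number of 1s in data: 5
Parity bit: 1

1


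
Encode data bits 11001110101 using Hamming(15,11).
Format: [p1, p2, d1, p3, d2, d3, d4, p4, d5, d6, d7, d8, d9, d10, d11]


Parity bits: p1=0, p2=0, p3=1, p4=1

001110011110101


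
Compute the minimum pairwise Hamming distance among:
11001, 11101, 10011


Comparing all pairs, minimum distance: 1
Can detect 0 errors, correct 0 errors

1


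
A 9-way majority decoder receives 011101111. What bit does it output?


Ones: 7 out of 9
Threshold: 5

1 (7/9 voted 1)


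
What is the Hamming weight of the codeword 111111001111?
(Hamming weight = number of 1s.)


Counting 1s in 111111001111

10


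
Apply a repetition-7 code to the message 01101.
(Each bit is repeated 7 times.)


Each bit -> 7 copies

00000001111111111111100000001111111


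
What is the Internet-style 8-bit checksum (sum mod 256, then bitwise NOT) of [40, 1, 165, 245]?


Sum = 451 mod 256 = 195
Complement = 60

60


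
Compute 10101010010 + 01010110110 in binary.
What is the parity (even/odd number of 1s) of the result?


10101010010 = 1362
01010110110 = 694
Sum = 2056 = 100000001000
1s count = 2

even parity (2 ones in 100000001000)


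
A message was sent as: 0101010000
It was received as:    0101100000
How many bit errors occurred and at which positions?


XOR: 0000110000

2 error(s) at position(s): 4, 5


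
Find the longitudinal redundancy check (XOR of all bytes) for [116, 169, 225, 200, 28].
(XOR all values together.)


XOR chain: 116 ^ 169 ^ 225 ^ 200 ^ 28 = 232

232


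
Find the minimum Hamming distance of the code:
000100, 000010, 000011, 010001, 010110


Comparing all pairs, minimum distance: 1
Can detect 0 errors, correct 0 errors

1


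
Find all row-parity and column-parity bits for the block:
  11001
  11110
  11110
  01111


Row parities: 1000
Column parities: 10110

Row P: 1000, Col P: 10110, Corner: 1


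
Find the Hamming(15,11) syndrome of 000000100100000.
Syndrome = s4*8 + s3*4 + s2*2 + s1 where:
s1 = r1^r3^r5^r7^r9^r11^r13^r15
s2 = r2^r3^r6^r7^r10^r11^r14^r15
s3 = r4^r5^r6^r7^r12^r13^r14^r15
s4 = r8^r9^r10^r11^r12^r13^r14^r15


s1=1, s2=0, s3=1, s4=1

Syndrome = 13 (error at position 13)


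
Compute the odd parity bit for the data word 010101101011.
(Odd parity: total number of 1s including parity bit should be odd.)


Number of 1s in data: 7
Parity bit: 0

0


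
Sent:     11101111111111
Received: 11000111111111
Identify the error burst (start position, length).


XOR: 00101000000000

Burst at position 2, length 3


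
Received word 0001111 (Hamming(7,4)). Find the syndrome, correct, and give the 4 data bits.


Syndrome = 0: no error detected

Data: 0111 (no errors)


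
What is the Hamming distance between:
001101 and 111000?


XOR: 110101
Count of 1s: 4

4


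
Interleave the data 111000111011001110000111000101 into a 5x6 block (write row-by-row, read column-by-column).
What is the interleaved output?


Matrix:
  111000
  111011
  001110
  000111
  000101
Read columns: 110001100011100001110111001011

110001100011100001110111001011


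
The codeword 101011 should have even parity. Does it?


Number of 1s: 4

Yes, parity is correct (4 ones)


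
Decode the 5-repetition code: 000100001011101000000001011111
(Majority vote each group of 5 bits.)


Groups: 00010, 00010, 11101, 00000, 00010, 11111
Majority votes: 001001

001001


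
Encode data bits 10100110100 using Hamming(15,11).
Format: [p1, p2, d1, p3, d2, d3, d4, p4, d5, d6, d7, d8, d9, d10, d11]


Parity bits: p1=1, p2=0, p3=0, p4=1

101001010110100


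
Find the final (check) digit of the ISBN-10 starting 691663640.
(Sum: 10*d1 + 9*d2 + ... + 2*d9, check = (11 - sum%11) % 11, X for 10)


Weighted sum: 278
278 mod 11 = 3

Check digit: 8


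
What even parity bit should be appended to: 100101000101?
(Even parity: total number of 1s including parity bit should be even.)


Number of 1s in data: 5
Parity bit: 1

1


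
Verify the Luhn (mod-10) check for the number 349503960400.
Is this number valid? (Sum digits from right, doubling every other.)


Luhn sum = 46
46 mod 10 = 6

Invalid (Luhn sum mod 10 = 6)


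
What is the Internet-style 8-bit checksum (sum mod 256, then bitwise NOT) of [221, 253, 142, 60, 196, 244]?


Sum = 1116 mod 256 = 92
Complement = 163

163


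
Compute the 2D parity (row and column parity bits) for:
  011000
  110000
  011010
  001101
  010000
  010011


Row parities: 001111
Column parities: 111100

Row P: 001111, Col P: 111100, Corner: 0


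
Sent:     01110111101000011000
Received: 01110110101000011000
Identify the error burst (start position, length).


XOR: 00000001000000000000

Burst at position 7, length 1


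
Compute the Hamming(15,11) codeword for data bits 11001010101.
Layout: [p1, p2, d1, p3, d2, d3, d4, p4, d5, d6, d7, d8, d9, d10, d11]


Parity bits: p1=0, p2=1, p3=1, p4=0

011110001010101


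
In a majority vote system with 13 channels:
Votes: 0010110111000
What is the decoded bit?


Ones: 6 out of 13
Threshold: 7

0 (6/13 voted 1)


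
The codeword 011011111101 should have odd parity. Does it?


Number of 1s: 9

Yes, parity is correct (9 ones)


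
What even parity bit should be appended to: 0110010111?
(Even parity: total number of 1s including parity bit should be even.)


Number of 1s in data: 6
Parity bit: 0

0


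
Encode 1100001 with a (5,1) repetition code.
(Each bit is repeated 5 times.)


Each bit -> 5 copies

11111111110000000000000000000011111


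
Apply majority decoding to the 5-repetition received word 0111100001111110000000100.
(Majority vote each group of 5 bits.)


Groups: 01111, 00001, 11111, 00000, 00100
Majority votes: 10100

10100


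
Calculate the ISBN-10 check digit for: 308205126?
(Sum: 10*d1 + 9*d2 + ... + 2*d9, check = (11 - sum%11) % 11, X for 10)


Weighted sum: 155
155 mod 11 = 1

Check digit: X


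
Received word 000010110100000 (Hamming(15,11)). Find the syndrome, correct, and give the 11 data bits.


Syndrome = 0: no error detected

Data: 01010100000 (no errors)


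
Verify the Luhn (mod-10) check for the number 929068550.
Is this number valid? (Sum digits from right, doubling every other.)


Luhn sum = 41
41 mod 10 = 1

Invalid (Luhn sum mod 10 = 1)


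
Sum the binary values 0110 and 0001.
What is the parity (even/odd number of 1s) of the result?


0110 = 6
0001 = 1
Sum = 7 = 111
1s count = 3

odd parity (3 ones in 111)


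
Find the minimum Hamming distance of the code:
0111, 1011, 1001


Comparing all pairs, minimum distance: 1
Can detect 0 errors, correct 0 errors

1


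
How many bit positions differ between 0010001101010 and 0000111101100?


XOR: 0010110000110
Count of 1s: 5

5


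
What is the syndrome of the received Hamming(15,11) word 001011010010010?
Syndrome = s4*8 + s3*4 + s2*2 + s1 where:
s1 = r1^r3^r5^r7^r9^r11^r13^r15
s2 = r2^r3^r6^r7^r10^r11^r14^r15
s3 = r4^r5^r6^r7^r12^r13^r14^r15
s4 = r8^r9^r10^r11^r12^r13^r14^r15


s1=1, s2=0, s3=1, s4=1

Syndrome = 13 (error at position 13)


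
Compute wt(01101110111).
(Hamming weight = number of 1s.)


Counting 1s in 01101110111

8


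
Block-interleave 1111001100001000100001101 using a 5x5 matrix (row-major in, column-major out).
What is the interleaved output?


Matrix:
  11110
  01100
  00100
  01000
  01101
Read columns: 1000011011111011000000001

1000011011111011000000001


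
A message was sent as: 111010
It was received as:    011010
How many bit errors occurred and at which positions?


XOR: 100000

1 error(s) at position(s): 0


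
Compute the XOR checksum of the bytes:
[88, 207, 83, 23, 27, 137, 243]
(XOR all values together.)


XOR chain: 88 ^ 207 ^ 83 ^ 23 ^ 27 ^ 137 ^ 243 = 178

178


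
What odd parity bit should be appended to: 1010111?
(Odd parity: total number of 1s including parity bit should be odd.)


Number of 1s in data: 5
Parity bit: 0

0


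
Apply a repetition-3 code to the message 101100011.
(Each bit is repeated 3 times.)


Each bit -> 3 copies

111000111111000000000111111


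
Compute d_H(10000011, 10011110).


XOR: 00011101
Count of 1s: 4

4


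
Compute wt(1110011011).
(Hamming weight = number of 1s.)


Counting 1s in 1110011011

7


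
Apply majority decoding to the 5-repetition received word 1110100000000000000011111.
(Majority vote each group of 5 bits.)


Groups: 11101, 00000, 00000, 00000, 11111
Majority votes: 10001

10001


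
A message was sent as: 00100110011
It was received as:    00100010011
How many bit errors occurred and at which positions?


XOR: 00000100000

1 error(s) at position(s): 5


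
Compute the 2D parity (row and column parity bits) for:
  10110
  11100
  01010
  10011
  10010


Row parities: 11010
Column parities: 00001

Row P: 11010, Col P: 00001, Corner: 1


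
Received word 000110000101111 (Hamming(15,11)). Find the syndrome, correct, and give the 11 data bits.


Syndrome = 11: error at position 11

Data: 01000111111 (corrected bit 11)


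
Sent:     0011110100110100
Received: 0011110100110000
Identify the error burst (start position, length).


XOR: 0000000000000100

Burst at position 13, length 1


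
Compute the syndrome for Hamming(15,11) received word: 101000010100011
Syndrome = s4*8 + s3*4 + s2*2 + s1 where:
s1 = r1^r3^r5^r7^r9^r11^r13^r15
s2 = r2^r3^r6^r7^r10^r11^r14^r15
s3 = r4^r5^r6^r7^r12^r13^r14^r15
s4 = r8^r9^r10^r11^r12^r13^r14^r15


s1=1, s2=0, s3=0, s4=0

Syndrome = 1 (error at position 1)


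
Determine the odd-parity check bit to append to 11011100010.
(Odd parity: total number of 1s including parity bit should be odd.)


Number of 1s in data: 6
Parity bit: 1

1


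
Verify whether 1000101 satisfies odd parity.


Number of 1s: 3

Yes, parity is correct (3 ones)


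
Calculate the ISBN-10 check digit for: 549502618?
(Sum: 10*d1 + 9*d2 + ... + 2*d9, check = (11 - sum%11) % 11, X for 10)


Weighted sum: 246
246 mod 11 = 4

Check digit: 7


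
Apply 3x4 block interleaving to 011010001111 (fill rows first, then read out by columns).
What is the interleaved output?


Matrix:
  0110
  1000
  1111
Read columns: 011101101001

011101101001


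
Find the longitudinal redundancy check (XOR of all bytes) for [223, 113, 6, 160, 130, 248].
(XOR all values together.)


XOR chain: 223 ^ 113 ^ 6 ^ 160 ^ 130 ^ 248 = 114

114


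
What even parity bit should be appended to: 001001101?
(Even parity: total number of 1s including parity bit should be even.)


Number of 1s in data: 4
Parity bit: 0

0


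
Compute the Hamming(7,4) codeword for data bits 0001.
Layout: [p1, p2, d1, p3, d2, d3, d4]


Parity bits: p1=1, p2=1, p3=1

1101001


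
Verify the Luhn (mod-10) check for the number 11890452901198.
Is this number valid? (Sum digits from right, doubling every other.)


Luhn sum = 55
55 mod 10 = 5

Invalid (Luhn sum mod 10 = 5)


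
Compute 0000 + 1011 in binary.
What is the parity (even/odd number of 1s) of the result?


0000 = 0
1011 = 11
Sum = 11 = 1011
1s count = 3

odd parity (3 ones in 1011)


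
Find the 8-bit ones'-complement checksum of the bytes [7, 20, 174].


Sum = 201 mod 256 = 201
Complement = 54

54


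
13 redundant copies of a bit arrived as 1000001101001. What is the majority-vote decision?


Ones: 5 out of 13
Threshold: 7

0 (5/13 voted 1)


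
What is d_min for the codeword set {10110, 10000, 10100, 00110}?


Comparing all pairs, minimum distance: 1
Can detect 0 errors, correct 0 errors

1


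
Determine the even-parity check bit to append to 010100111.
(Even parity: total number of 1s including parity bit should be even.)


Number of 1s in data: 5
Parity bit: 1

1


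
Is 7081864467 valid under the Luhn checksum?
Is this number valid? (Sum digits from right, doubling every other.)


Luhn sum = 48
48 mod 10 = 8

Invalid (Luhn sum mod 10 = 8)


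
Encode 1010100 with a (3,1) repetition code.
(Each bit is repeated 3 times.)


Each bit -> 3 copies

111000111000111000000


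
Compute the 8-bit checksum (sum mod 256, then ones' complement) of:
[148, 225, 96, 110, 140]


Sum = 719 mod 256 = 207
Complement = 48

48


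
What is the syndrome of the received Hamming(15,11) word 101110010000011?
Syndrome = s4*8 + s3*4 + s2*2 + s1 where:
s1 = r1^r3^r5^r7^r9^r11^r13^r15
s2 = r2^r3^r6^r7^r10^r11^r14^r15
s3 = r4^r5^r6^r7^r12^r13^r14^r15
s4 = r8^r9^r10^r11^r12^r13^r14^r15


s1=0, s2=1, s3=0, s4=1

Syndrome = 10 (error at position 10)


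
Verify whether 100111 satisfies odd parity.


Number of 1s: 4

No, parity error (4 ones)


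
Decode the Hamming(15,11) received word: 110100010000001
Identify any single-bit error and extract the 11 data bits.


Syndrome = 0: no error detected

Data: 00000000001 (no errors)


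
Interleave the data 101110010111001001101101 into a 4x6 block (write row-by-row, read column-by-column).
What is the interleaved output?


Matrix:
  101110
  010111
  001001
  101101
Read columns: 100101001011110111000111

100101001011110111000111


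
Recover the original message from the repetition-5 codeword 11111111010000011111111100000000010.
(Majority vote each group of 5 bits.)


Groups: 11111, 11101, 00000, 11111, 11110, 00000, 00010
Majority votes: 1101100

1101100


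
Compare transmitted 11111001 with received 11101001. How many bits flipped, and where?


XOR: 00010000

1 error(s) at position(s): 3


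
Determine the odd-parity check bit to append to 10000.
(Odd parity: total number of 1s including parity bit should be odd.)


Number of 1s in data: 1
Parity bit: 0

0


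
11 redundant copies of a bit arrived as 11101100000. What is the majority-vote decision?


Ones: 5 out of 11
Threshold: 6

0 (5/11 voted 1)


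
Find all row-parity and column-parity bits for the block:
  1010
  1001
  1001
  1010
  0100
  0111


Row parities: 000011
Column parities: 0011

Row P: 000011, Col P: 0011, Corner: 0


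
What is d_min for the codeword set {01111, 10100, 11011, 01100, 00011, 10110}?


Comparing all pairs, minimum distance: 1
Can detect 0 errors, correct 0 errors

1


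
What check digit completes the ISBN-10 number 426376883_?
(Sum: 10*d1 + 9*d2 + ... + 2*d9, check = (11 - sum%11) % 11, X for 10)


Weighted sum: 261
261 mod 11 = 8

Check digit: 3


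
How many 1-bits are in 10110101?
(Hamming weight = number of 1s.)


Counting 1s in 10110101

5


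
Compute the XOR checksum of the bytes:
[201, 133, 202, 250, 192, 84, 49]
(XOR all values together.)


XOR chain: 201 ^ 133 ^ 202 ^ 250 ^ 192 ^ 84 ^ 49 = 217

217


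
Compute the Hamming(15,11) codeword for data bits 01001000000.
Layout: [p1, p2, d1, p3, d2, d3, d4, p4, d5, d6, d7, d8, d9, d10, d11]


Parity bits: p1=0, p2=0, p3=1, p4=1

000110011000000


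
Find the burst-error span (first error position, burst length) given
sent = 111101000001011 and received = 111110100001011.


XOR: 000011100000000

Burst at position 4, length 3


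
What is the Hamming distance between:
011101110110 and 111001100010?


XOR: 100100010100
Count of 1s: 4

4


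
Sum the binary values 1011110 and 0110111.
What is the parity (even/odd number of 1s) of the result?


1011110 = 94
0110111 = 55
Sum = 149 = 10010101
1s count = 4

even parity (4 ones in 10010101)


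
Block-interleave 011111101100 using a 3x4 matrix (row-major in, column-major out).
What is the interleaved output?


Matrix:
  0111
  1110
  1100
Read columns: 011111110100

011111110100


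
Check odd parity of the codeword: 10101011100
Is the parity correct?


Number of 1s: 6

No, parity error (6 ones)


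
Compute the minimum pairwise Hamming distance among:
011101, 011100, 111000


Comparing all pairs, minimum distance: 1
Can detect 0 errors, correct 0 errors

1


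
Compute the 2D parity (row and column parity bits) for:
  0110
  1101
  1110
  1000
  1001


Row parities: 01110
Column parities: 0100

Row P: 01110, Col P: 0100, Corner: 1


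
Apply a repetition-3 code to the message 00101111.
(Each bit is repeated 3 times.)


Each bit -> 3 copies

000000111000111111111111


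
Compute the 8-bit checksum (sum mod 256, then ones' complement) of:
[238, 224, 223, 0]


Sum = 685 mod 256 = 173
Complement = 82

82


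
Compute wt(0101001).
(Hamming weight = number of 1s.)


Counting 1s in 0101001

3


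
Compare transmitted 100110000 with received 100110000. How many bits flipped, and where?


XOR: 000000000

0 errors (received matches sent)


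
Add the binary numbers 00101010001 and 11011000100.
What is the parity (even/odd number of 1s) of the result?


00101010001 = 337
11011000100 = 1732
Sum = 2069 = 100000010101
1s count = 4

even parity (4 ones in 100000010101)


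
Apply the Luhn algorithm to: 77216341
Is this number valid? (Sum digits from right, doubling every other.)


Luhn sum = 32
32 mod 10 = 2

Invalid (Luhn sum mod 10 = 2)


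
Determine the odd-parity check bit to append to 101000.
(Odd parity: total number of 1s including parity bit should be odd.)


Number of 1s in data: 2
Parity bit: 1

1


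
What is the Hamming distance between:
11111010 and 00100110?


XOR: 11011100
Count of 1s: 5

5


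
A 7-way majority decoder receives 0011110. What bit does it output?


Ones: 4 out of 7
Threshold: 4

1 (4/7 voted 1)


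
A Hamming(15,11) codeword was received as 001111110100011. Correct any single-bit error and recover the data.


Syndrome = 0: no error detected

Data: 11110100011 (no errors)


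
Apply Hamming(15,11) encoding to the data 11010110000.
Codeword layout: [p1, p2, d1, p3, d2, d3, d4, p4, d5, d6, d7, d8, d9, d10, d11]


Parity bits: p1=0, p2=0, p3=0, p4=0

001010100110000


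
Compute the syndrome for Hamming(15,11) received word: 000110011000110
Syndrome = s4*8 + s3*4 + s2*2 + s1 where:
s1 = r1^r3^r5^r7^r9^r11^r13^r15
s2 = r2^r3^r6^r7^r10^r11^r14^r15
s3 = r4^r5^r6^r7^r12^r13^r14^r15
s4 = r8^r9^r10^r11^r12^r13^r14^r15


s1=1, s2=1, s3=0, s4=0

Syndrome = 3 (error at position 3)


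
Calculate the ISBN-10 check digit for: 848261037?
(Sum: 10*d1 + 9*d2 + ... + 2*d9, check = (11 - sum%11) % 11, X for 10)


Weighted sum: 258
258 mod 11 = 5

Check digit: 6


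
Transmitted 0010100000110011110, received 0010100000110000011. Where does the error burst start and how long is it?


XOR: 0000000000000011101

Burst at position 14, length 5


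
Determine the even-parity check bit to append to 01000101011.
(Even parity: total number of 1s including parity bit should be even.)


Number of 1s in data: 5
Parity bit: 1

1


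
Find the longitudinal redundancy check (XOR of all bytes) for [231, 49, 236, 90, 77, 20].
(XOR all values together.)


XOR chain: 231 ^ 49 ^ 236 ^ 90 ^ 77 ^ 20 = 57

57


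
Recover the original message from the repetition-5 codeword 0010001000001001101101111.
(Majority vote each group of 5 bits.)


Groups: 00100, 01000, 00100, 11011, 01111
Majority votes: 00011

00011
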